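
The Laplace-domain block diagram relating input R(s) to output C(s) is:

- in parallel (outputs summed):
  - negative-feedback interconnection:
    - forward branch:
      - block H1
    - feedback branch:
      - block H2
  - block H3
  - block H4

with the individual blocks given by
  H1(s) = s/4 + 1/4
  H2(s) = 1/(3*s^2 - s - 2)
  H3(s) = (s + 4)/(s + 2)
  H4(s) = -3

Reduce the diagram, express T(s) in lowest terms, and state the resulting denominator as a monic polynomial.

Answer: s^3 + 7*s^2/4 - 13*s/12 - 7/6

Working:
1. apply the feedback formula to H1, H2; result (3*s^3 + 2*s^2 - 3*s - 2)/(12*s^2 - 3*s - 7)
2. combine [H1/(1+H1*H2)], H3, H4 in parallel; result (3*s^4 - 16*s^3 - 17*s^2 + 12*s + 10)/(12*s^3 + 21*s^2 - 13*s - 14)
No further cancellation is possible in the step-2 result, so that is T(s). Its denominator becomes monic after dividing by the leading coefficient 12.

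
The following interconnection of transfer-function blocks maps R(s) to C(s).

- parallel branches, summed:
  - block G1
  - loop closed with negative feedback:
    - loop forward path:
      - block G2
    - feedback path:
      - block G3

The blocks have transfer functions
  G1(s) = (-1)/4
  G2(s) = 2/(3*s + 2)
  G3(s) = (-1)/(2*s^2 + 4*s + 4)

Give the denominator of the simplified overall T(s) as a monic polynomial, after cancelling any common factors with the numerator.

Reducing step by step:

Step 1: feedback reduction of G2, G3 = (2*s^2 + 4*s + 4)/(3*s^3 + 8*s^2 + 10*s + 3)
Step 2: reduce the parallel group G1, [G2/(1+G2*G3)] = (-3*s^3 + 6*s + 13)/(12*s^3 + 32*s^2 + 40*s + 12)
No further cancellation is possible in the step-2 result, so that is T(s). Its denominator becomes monic after dividing by the leading coefficient 12.

Answer: s^3 + 8*s^2/3 + 10*s/3 + 1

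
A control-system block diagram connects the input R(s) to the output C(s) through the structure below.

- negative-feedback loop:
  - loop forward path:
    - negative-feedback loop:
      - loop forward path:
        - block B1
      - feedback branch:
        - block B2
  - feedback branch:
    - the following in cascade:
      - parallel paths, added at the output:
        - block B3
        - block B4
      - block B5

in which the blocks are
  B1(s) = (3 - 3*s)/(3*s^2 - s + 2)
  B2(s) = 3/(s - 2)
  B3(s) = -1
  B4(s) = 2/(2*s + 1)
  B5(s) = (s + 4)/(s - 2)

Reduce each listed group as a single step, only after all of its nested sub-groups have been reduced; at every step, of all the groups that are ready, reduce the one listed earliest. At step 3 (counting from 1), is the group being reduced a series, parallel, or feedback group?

Step 1 - feedback reduction of B1, B2
Step 2 - add B3, B4 (parallel)
Step 3 - reduce the series chain (B3+B4), B5
Step 4 - apply the feedback formula to [B1/(1+B1*B2)], ((B3+B4)*B5)
At step 3 the group reduced is series.

Therefore the answer is series.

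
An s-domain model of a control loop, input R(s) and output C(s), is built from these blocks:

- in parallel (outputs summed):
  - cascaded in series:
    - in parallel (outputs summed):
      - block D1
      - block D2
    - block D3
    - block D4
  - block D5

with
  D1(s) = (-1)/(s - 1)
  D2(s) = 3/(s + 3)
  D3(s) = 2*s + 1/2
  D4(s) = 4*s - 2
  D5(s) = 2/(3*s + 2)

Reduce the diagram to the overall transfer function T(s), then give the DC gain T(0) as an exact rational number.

1. combine D1, D2 in parallel gives (2*s - 6)/(s^2 + 2*s - 3)
2. series reduction of (D1+D2), D3, D4 gives (16*s^3 - 52*s^2 + 10*s + 6)/(s^2 + 2*s - 3)
3. combine ((D1+D2)*D3*D4), D5 in parallel gives (48*s^4 - 124*s^3 - 72*s^2 + 42*s + 6)/(3*s^3 + 8*s^2 - 5*s - 6)
That last expression is T(s); at s = 0 only the constant terms survive, so T(0) = 6/(-6) = -1.

Hence the answer: -1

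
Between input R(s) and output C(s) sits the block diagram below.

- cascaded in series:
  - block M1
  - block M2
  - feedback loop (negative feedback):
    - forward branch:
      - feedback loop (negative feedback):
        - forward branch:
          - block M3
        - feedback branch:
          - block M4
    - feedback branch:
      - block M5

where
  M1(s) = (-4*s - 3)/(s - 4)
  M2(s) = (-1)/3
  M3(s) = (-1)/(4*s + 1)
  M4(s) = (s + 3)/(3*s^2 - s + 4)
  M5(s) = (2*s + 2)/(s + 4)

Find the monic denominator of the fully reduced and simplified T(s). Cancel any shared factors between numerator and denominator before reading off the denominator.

[1] close the feedback loop around M3, M4 = (-3*s^2 + s - 4)/(12*s^3 - s^2 + 14*s + 1)
[2] feedback reduction of [M3/(1+M3*M4)], M5 = (-3*s^3 - 11*s^2 - 16)/(12*s^4 + 41*s^3 + 6*s^2 + 51*s - 4)
[3] cascade M1, M2, [[M3/(1+M3*M4)]/(1+[M3/(1+M3*M4)]*M5)] = (-12*s^4 - 53*s^3 - 33*s^2 - 64*s - 48)/(36*s^5 - 21*s^4 - 474*s^3 + 81*s^2 - 624*s + 48)
Step 3 gives the fully reduced T(s), with no common factor left to cancel. The denominator's leading coefficient is 36, so divide each of its coefficients by 36 to get the monic form.

Hence the answer: s^5 - 7*s^4/12 - 79*s^3/6 + 9*s^2/4 - 52*s/3 + 4/3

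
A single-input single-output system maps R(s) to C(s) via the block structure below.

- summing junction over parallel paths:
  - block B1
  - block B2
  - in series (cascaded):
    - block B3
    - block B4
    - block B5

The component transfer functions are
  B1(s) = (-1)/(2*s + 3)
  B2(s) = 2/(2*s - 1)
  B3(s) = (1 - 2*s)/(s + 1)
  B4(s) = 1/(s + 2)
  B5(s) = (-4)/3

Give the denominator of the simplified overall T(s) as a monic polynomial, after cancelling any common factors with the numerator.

(1) multiply B3, B4, B5 (series) -> (8*s - 4)/(3*s^2 + 9*s + 6)
(2) add B1, B2, (B3*B4*B5) (parallel) -> (38*s^3 + 55*s^2 + 35*s + 54)/(12*s^4 + 48*s^3 + 51*s^2 - 3*s - 18)
That last expression is T(s), already simplified. Scaling its denominator by 1/12 (the reciprocal of the leading coefficient) yields the monic denominator.

Hence the answer: s^4 + 4*s^3 + 17*s^2/4 - s/4 - 3/2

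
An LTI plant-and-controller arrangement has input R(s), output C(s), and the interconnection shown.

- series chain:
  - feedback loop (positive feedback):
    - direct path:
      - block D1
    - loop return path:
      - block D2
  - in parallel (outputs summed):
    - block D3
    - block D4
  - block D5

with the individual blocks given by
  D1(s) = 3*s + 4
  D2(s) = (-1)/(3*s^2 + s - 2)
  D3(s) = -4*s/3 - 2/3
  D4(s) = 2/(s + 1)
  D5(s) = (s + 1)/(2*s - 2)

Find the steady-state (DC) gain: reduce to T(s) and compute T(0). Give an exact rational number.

The answer is 8/3.

Reasoning:
Step 1. close the feedback loop around D1, D2, giving (9*s^3 + 15*s^2 - 2*s - 8)/(3*s^2 + 4*s + 2)
Step 2. parallel reduction of D3, D4, giving (-4*s^2 - 6*s + 4)/(3*s + 3)
Step 3. reduce the series chain [D1/(1-D1*D2)], (D3+D4), D5, giving (-18*s^5 - 57*s^4 - 23*s^3 + 52*s^2 + 20*s - 16)/(9*s^3 + 3*s^2 - 6*s - 6)
Evaluating the step-3 result (the overall T(s)) at s = 0 gives T(0) = -16/(-6) = 8/3.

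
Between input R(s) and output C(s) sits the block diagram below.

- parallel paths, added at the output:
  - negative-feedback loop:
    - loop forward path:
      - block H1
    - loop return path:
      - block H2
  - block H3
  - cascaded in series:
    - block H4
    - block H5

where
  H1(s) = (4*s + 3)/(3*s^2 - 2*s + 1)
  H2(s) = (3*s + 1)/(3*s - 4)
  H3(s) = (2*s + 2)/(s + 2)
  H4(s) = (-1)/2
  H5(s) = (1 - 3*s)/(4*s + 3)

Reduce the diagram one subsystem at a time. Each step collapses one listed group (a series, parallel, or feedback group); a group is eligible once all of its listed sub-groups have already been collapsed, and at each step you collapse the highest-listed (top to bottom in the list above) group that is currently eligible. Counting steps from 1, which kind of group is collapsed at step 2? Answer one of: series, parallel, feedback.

Step 1: feedback reduction of H1, H2
Step 2: combine H4, H5 in series
Step 3: reduce the parallel group [H1/(1+H1*H2)], H3, (H4*H5)
The group at step 2 is a series group.

Final answer: series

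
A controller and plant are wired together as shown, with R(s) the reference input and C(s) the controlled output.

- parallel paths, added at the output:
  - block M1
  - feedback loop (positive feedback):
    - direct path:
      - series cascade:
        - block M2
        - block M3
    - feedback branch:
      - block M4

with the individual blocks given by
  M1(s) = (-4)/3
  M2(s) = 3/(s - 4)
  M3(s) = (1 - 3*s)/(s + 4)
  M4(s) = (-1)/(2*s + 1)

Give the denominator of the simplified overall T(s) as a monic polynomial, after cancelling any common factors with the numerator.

Step 1: multiply M2, M3 (series) gives (3 - 9*s)/(s^2 - 16)
Step 2: feedback reduction of (M2*M3), M4 gives (-18*s^2 - 3*s + 3)/(2*s^3 + s^2 - 41*s - 13)
Step 3: combine M1, [(M2*M3)/(1-(M2*M3)*M4)] in parallel gives (-8*s^3 - 58*s^2 + 155*s + 61)/(6*s^3 + 3*s^2 - 123*s - 39)
Step 3 gives the fully reduced T(s), with no common factor left to cancel. The denominator's leading coefficient is 6, so divide each of its coefficients by 6 to get the monic form.

Therefore the answer is s^3 + s^2/2 - 41*s/2 - 13/2.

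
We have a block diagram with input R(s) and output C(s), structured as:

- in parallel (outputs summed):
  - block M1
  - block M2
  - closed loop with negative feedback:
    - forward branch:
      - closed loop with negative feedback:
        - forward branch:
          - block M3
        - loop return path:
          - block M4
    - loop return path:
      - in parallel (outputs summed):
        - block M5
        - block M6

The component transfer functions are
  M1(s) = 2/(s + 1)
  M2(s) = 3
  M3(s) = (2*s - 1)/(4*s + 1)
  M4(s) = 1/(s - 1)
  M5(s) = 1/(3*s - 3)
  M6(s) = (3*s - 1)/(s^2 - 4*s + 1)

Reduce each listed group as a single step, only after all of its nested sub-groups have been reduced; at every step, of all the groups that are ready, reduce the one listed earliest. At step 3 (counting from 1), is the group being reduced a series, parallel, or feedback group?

Reducing step by step:

Step 1. close the feedback loop around M3, M4
Step 2. combine M5, M6 in parallel
Step 3. close the feedback loop around [M3/(1+M3*M4)], (M5+M6)
Step 4. reduce the parallel group M1, M2, [[M3/(1+M3*M4)]/(1+[M3/(1+M3*M4)]*(M5+M6))]
Step 3: feedback.

Answer: feedback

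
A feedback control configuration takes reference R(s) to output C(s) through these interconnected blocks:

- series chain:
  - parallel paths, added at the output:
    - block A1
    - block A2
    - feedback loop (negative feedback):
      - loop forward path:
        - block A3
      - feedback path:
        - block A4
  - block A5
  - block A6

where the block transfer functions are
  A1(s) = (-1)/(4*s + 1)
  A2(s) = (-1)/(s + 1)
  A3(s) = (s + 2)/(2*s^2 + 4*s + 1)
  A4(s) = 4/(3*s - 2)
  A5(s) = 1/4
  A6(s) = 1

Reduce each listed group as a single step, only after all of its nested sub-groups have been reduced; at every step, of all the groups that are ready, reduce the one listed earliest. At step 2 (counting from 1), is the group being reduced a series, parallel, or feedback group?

(1) reduce the feedback loop with forward A3 and return A4
(2) add A1, A2, [A3/(1+A3*A4)] (parallel)
(3) combine (A1+A2+[A3/(1+A3*A4)]), A5, A6 in series
At step 2 the group reduced is parallel.

Answer: parallel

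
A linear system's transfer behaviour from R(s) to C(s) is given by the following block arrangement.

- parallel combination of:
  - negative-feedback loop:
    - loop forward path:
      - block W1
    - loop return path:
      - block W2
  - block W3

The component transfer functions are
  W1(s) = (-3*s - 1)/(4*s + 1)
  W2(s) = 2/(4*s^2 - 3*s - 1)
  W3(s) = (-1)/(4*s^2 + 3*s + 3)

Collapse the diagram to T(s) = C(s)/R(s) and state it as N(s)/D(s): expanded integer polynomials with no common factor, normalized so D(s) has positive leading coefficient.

First reduce the diagram to T(s).

[1] collapse the loop (W1 forward, W2 return), giving (-12*s^3 + 5*s^2 + 6*s + 1)/(16*s^3 - 8*s^2 - 13*s - 3)
[2] reduce the parallel group [W1/(1+W1*W2)], W3: this yields T(s), and no further normalization is needed

Answer: (-48*s^5 - 16*s^4 - 13*s^3 + 45*s^2 + 34*s + 6)/(64*s^5 + 16*s^4 - 28*s^3 - 75*s^2 - 48*s - 9)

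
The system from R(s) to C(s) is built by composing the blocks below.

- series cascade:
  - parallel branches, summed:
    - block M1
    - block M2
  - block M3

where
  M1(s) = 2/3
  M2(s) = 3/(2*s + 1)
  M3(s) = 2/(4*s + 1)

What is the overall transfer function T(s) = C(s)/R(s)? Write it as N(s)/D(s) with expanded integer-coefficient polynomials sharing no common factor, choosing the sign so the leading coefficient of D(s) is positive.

[1] parallel reduction of M1, M2 gives (4*s + 11)/(6*s + 3)
[2] multiply (M1+M2), M3 (series) - this is the overall T(s), already in the required normalized form

Final answer: (8*s + 22)/(24*s^2 + 18*s + 3)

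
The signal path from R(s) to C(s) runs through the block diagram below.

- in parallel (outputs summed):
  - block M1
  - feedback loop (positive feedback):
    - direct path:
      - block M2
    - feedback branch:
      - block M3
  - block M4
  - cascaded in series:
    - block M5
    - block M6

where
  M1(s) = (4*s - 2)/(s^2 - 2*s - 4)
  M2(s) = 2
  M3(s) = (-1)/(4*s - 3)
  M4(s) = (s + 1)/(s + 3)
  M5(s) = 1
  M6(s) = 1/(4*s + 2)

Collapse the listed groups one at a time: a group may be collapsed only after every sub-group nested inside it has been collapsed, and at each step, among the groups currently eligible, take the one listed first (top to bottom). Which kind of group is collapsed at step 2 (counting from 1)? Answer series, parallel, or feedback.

Step 1: apply the feedback formula to M2, M3
Step 2: reduce the series chain M5, M6
Step 3: parallel reduction of M1, [M2/(1-M2*M3)], M4, (M5*M6)
The group at step 2 is a series group.

Final answer: series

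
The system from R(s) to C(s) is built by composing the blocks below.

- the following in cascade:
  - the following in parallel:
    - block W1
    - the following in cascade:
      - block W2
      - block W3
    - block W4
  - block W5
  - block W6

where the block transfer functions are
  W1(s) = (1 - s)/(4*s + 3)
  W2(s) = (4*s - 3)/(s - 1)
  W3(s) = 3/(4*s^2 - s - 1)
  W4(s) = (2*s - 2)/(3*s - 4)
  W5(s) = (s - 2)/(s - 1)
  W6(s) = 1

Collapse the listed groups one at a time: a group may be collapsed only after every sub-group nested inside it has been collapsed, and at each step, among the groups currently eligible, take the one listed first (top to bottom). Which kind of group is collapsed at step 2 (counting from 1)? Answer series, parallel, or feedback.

1. reduce the series chain W2, W3
2. combine W1, (W2*W3), W4 in parallel
3. combine (W1+(W2*W3)+W4), W5, W6 in series
Step 2 collapses a parallel group.

Final answer: parallel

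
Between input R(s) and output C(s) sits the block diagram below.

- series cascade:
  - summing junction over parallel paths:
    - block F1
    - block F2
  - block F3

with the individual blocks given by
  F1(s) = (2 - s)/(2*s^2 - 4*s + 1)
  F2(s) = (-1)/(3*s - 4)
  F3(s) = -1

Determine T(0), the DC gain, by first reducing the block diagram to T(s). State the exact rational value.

Step 1: combine F1, F2 in parallel = (-5*s^2 + 14*s - 9)/(6*s^3 - 20*s^2 + 19*s - 4)
Step 2: combine (F1+F2), F3 in series = (5*s^2 - 14*s + 9)/(6*s^3 - 20*s^2 + 19*s - 4)
Evaluating the step-2 result (the overall T(s)) at s = 0 gives T(0) = 9/(-4) = -9/4.

Final answer: -9/4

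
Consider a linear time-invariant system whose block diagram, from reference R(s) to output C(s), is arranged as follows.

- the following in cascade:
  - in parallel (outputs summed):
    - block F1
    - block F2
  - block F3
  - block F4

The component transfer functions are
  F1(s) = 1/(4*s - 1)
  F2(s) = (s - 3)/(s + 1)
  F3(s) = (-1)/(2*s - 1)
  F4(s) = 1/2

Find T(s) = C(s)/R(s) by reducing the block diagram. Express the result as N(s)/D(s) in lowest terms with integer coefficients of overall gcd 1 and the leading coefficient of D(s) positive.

Step 1: parallel reduction of F1, F2 gives (4*s^2 - 12*s + 4)/(4*s^2 + 3*s - 1)
Step 2: combine (F1+F2), F3, F4 in series, which is the overall transfer function T(s) = C(s)/R(s) in lowest terms

Hence the answer: (-2*s^2 + 6*s - 2)/(8*s^3 + 2*s^2 - 5*s + 1)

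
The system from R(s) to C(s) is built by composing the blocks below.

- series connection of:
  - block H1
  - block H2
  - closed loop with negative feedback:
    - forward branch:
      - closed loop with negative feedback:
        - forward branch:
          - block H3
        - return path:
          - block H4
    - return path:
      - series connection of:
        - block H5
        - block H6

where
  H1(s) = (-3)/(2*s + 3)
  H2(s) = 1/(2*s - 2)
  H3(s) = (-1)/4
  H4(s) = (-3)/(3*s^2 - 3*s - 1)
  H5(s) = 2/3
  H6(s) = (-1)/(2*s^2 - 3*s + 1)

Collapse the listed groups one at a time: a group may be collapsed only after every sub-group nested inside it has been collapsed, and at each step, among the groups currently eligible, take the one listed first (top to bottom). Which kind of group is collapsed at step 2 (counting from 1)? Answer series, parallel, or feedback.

The answer is series.

Reasoning:
1. collapse the loop (H3 forward, H4 return)
2. multiply H5, H6 (series)
3. reduce the feedback loop with forward [H3/(1+H3*H4)] and return (H5*H6)
4. series reduction of H1, H2, [[H3/(1+H3*H4)]/(1+[H3/(1+H3*H4)]*(H5*H6))]
At step 2 the group reduced is series.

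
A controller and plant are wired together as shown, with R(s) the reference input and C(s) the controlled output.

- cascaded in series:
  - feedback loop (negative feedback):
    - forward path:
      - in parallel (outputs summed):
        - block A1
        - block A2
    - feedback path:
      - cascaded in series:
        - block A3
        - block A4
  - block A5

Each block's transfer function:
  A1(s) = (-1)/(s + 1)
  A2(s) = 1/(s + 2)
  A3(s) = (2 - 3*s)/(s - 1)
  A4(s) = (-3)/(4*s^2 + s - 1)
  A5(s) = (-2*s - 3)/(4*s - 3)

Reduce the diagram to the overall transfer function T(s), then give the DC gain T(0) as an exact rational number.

Answer: -1/8

Working:
Step 1: reduce the parallel group A1, A2: (-1)/(s^2 + 3*s + 2)
Step 2: cascade A3, A4: (9*s - 6)/(4*s^3 - 3*s^2 - 2*s + 1)
Step 3: reduce the feedback loop with forward (A1+A2) and return (A3*A4): (-4*s^3 + 3*s^2 + 2*s - 1)/(4*s^5 + 9*s^4 - 3*s^3 - 11*s^2 - 10*s + 8)
Step 4: series reduction of [(A1+A2)/(1+(A1+A2)*(A3*A4))], A5: (8*s^4 + 6*s^3 - 13*s^2 - 4*s + 3)/(16*s^6 + 24*s^5 - 39*s^4 - 35*s^3 - 7*s^2 + 62*s - 24)
Evaluating the step-4 result (the overall T(s)) at s = 0 gives T(0) = 3/(-24) = -1/8.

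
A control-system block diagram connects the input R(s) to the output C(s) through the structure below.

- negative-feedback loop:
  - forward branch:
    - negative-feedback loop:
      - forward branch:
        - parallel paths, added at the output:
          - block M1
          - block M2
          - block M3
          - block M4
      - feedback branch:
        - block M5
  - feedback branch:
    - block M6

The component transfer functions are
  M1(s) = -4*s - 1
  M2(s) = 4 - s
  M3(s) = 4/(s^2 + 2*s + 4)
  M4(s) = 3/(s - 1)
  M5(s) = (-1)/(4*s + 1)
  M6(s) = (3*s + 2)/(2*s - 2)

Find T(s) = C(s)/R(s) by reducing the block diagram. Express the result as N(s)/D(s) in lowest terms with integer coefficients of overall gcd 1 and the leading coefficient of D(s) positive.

Step 1 - combine M1, M2, M3, M4 in parallel gives (-5*s^4 - 2*s^3 - 4*s^2 + 36*s - 4)/(s^3 + s^2 + 2*s - 4)
Step 2 - feedback reduction of (M1+M2+M3+M4), M5 gives (-20*s^5 - 13*s^4 - 18*s^3 + 140*s^2 + 20*s - 4)/(9*s^4 + 7*s^3 + 13*s^2 - 50*s)
Step 3 - feedback reduction of [(M1+M2+M3+M4)/(1+(M1+M2+M3+M4)*M5)], M6, which is the overall transfer function T(s) = C(s)/R(s) in lowest terms

Final answer: (40*s^6 - 14*s^5 + 10*s^4 - 316*s^3 + 240*s^2 + 48*s - 8)/(60*s^6 + 61*s^5 + 84*s^4 - 396*s^3 - 214*s^2 - 128*s + 8)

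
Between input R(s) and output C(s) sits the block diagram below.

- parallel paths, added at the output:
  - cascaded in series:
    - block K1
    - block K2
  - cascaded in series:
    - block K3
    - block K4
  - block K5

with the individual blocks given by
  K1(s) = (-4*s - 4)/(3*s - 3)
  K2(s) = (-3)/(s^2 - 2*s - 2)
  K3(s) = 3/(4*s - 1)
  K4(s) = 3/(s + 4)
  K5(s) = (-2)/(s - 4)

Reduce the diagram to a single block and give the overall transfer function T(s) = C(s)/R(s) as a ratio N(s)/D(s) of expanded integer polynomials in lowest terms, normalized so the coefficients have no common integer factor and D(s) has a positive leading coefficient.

Step 1. combine K1, K2 in series; result (4*s + 4)/(s^3 - 3*s^2 + 2)
Step 2. reduce the series chain K3, K4; result 9/(4*s^2 + 15*s - 4)
Step 3. parallel reduction of (K1*K2), (K3*K4), K5, giving the overall T(s)

Hence the answer: (-8*s^5 + 19*s^4 + 47*s^3 - 192*s^2 - 234*s + 8)/(4*s^6 - 13*s^5 - 61*s^4 + 216*s^3 - 50*s^2 - 128*s + 32)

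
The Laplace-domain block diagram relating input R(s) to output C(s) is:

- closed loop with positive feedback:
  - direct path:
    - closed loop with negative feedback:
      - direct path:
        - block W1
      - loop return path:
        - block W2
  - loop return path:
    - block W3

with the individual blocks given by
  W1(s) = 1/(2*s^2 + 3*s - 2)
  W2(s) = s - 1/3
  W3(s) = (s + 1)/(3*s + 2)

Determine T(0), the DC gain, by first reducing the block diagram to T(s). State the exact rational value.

1. feedback reduction of W1, W2 gives 3/(6*s^2 + 12*s - 7)
2. collapse the loop ([W1/(1+W1*W2)] forward, W3 return) gives (9*s + 6)/(18*s^3 + 48*s^2 - 17)
DC gain: substitute s = 0 into T(s) from step 2: T(0) = 6/(-17) = -6/17.

Therefore the answer is -6/17.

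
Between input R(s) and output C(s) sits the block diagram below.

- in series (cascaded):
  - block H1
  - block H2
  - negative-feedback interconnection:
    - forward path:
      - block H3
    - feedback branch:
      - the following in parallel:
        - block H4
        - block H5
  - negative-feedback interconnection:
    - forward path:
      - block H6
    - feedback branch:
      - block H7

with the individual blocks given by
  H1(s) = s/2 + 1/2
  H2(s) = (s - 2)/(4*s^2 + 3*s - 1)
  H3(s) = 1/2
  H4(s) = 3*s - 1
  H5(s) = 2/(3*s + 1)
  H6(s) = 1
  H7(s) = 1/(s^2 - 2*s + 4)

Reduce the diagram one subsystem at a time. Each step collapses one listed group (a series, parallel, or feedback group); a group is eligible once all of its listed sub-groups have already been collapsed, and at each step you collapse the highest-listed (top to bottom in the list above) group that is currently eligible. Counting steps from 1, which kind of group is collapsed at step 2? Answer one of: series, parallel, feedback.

The answer is feedback.

Reasoning:
Step 1: sum the parallel branches H4, H5
Step 2: close the feedback loop around H3, (H4+H5)
Step 3: close the feedback loop around H6, H7
Step 4: series reduction of H1, H2, [H3/(1+H3*(H4+H5))], [H6/(1+H6*H7)]
So the answer for step 2 is feedback.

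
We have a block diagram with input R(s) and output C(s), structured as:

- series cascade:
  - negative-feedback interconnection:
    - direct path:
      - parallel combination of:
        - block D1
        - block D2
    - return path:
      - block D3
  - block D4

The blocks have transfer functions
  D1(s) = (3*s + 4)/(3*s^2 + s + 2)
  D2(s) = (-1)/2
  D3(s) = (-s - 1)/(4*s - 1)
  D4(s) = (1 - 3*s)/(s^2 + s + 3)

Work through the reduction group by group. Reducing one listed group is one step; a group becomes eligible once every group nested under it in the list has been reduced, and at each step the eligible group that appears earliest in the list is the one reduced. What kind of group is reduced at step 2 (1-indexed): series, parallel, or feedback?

Answer: feedback

Working:
Step 1: sum the parallel branches D1, D2
Step 2: reduce the feedback loop with forward (D1+D2) and return D3
Step 3: multiply [(D1+D2)/(1+(D1+D2)*D3)], D4 (series)
So the answer for step 2 is feedback.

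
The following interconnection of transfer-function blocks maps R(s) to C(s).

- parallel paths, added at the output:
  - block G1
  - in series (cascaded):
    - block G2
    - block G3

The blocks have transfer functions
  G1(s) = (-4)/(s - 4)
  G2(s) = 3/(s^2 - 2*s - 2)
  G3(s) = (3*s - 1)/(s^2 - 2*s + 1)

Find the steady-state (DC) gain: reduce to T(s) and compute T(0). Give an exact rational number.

Answer: 5/2

Working:
1. reduce the series chain G2, G3 = (9*s - 3)/(s^4 - 4*s^3 + 3*s^2 + 2*s - 2)
2. reduce the parallel group G1, (G2*G3) = (-4*s^4 + 16*s^3 - 3*s^2 - 47*s + 20)/(s^5 - 8*s^4 + 19*s^3 - 10*s^2 - 10*s + 8)
Step 2 gives the overall T(s). Then T(0) = 20/8 = 5/2.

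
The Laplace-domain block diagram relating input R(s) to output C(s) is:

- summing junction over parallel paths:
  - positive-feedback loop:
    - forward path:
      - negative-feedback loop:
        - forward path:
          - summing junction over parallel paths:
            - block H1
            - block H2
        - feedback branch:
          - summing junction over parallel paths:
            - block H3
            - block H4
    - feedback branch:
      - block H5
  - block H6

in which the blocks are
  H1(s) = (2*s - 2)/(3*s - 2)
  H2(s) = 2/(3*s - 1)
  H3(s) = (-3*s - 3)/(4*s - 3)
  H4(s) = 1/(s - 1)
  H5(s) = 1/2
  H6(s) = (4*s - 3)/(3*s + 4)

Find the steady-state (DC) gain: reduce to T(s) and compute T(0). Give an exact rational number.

Answer: -17/12

Working:
Step 1 - sum the parallel branches H1, H2; result (6*s^2 - 2*s - 2)/(9*s^2 - 9*s + 2)
Step 2 - sum the parallel branches H3, H4; result (-3*s^2 + 4*s)/(4*s^2 - 7*s + 3)
Step 3 - reduce the feedback loop with forward (H1+H2) and return (H3+H4); result (24*s^4 - 50*s^3 + 24*s^2 + 8*s - 6)/(18*s^4 - 69*s^3 + 96*s^2 - 49*s + 6)
Step 4 - collapse the loop ([(H1+H2)/(1+(H1+H2)*(H3+H4))] forward, H5 return); result (24*s^4 - 50*s^3 + 24*s^2 + 8*s - 6)/(6*s^4 - 44*s^3 + 84*s^2 - 53*s + 9)
Step 5 - reduce the parallel group [[(H1+H2)/(1+(H1+H2)*(H3+H4))]/(1-[(H1+H2)/(1+(H1+H2)*(H3+H4))]*H5)], H6; result (96*s^5 - 248*s^4 + 340*s^3 - 344*s^2 + 209*s - 51)/(18*s^5 - 108*s^4 + 76*s^3 + 177*s^2 - 185*s + 36)
Step 5 gives the overall T(s). Then T(0) = -51/36 = -17/12.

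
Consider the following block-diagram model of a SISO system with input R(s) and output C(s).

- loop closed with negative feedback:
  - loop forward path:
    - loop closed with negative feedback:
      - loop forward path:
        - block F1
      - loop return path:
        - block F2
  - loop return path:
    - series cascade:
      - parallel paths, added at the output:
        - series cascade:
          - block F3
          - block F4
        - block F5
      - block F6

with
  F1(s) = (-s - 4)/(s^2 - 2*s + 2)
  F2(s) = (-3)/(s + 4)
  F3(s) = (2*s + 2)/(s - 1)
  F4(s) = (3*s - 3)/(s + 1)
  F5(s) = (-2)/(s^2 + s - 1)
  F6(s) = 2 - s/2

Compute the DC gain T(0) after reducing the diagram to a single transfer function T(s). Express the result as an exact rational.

First reduce the diagram to T(s).

Step 1 - reduce the feedback loop with forward F1 and return F2; result (-s - 4)/(s^2 - 2*s + 5)
Step 2 - series reduction of F3, F4; result 6
Step 3 - add (F3*F4), F5 (parallel); result (6*s^2 + 6*s - 8)/(s^2 + s - 1)
Step 4 - reduce the series chain ((F3*F4)+F5), F6; result (-3*s^3 + 9*s^2 + 16*s - 16)/(s^2 + s - 1)
Step 5 - apply the feedback formula to [F1/(1+F1*F2)], (((F3*F4)+F5)*F6); result (-s^3 - 5*s^2 - 3*s + 4)/(4*s^4 + 2*s^3 - 50*s^2 - 41*s + 59)
That last expression is T(s); at s = 0 only the constant terms survive, so T(0) = 4/59.

Answer: 4/59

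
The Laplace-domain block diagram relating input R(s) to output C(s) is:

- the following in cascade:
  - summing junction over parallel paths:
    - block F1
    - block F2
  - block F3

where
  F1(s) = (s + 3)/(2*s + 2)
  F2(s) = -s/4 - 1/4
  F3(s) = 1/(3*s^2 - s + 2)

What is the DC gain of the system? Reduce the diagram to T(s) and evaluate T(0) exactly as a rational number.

Reducing step by step:

(1) reduce the parallel group F1, F2 -> (5 - s^2)/(4*s + 4)
(2) cascade (F1+F2), F3 -> (5 - s^2)/(12*s^3 + 8*s^2 + 4*s + 8)
The step-2 result is T(s). Setting s = 0: T(0) = 5/8.

Answer: 5/8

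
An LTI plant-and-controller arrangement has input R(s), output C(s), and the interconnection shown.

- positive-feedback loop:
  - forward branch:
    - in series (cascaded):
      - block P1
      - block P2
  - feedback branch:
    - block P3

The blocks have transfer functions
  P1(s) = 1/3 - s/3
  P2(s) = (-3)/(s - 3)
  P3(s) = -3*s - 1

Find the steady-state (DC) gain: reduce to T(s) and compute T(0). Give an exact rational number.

Reducing step by step:

1. multiply P1, P2 (series); result (s - 1)/(s - 3)
2. feedback reduction of (P1*P2), P3; result (s - 1)/(3*s^2 - s - 4)
DC gain: substitute s = 0 into T(s) from step 2: T(0) = -1/(-4) = 1/4.

Answer: 1/4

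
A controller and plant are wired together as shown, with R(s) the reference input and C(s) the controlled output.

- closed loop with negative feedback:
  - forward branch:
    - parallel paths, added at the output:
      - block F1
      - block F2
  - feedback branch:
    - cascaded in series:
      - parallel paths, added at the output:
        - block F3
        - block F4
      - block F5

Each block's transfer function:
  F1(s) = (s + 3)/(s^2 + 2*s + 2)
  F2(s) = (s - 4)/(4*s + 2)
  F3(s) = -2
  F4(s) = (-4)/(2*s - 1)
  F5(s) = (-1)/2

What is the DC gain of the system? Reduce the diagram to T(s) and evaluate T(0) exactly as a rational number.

Step 1. sum the parallel branches F1, F2, giving (s^3 + 2*s^2 + 8*s - 2)/(4*s^3 + 10*s^2 + 12*s + 4)
Step 2. sum the parallel branches F3, F4, giving (-4*s - 2)/(2*s - 1)
Step 3. combine (F3+F4), F5 in series, giving (2*s + 1)/(2*s - 1)
Step 4. feedback reduction of (F1+F2), ((F3+F4)*F5), giving (2*s^4 + 3*s^3 + 14*s^2 - 12*s + 2)/(10*s^4 + 21*s^3 + 32*s^2 - 6)
The step-4 result is T(s). Setting s = 0: T(0) = 2/(-6) = -1/3.

Therefore the answer is -1/3.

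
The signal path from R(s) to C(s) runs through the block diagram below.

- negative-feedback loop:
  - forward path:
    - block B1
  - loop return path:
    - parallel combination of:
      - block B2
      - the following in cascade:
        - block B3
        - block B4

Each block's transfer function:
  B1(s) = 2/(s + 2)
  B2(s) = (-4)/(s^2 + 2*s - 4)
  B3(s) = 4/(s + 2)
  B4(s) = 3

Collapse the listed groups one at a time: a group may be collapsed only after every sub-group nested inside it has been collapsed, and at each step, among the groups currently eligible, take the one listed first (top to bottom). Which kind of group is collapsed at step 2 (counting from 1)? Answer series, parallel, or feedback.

Step 1 - combine B3, B4 in series
Step 2 - parallel reduction of B2, (B3*B4)
Step 3 - feedback reduction of B1, (B2+(B3*B4))
The group at step 2 is a parallel group.

Answer: parallel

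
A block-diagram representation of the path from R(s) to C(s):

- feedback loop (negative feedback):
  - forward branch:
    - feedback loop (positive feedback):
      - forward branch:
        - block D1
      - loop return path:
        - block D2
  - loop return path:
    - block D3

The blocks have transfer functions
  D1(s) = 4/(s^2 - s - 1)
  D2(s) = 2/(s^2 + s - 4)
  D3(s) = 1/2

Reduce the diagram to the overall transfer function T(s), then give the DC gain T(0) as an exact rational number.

The answer is 4/3.

Reasoning:
(1) close the feedback loop around D1, D2; result (4*s^2 + 4*s - 16)/(s^4 - 6*s^2 + 3*s - 4)
(2) feedback reduction of [D1/(1-D1*D2)], D3; result (4*s^2 + 4*s - 16)/(s^4 - 4*s^2 + 5*s - 12)
DC gain: substitute s = 0 into T(s) from step 2: T(0) = -16/(-12) = 4/3.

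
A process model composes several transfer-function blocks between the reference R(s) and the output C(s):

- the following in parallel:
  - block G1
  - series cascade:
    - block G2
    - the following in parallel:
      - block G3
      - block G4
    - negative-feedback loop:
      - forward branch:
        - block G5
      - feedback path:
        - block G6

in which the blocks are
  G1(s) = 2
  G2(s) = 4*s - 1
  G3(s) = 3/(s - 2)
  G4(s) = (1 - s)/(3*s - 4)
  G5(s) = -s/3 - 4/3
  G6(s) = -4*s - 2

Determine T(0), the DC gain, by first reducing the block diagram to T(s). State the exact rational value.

Answer: 15/11

Working:
(1) parallel reduction of G3, G4; result (-s^2 + 12*s - 14)/(3*s^2 - 10*s + 8)
(2) apply the feedback formula to G5, G6; result (-s - 4)/(4*s^2 + 18*s + 11)
(3) series reduction of G2, (G3+G4), [G5/(1+G5*G6)]; result (4*s^4 - 33*s^3 - 128*s^2 + 258*s - 56)/(12*s^4 + 14*s^3 - 115*s^2 + 34*s + 88)
(4) parallel reduction of G1, (G2*(G3+G4)*[G5/(1+G5*G6)]); result (28*s^4 - 5*s^3 - 358*s^2 + 326*s + 120)/(12*s^4 + 14*s^3 - 115*s^2 + 34*s + 88)
Evaluating the step-4 result (the overall T(s)) at s = 0 gives T(0) = 120/88 = 15/11.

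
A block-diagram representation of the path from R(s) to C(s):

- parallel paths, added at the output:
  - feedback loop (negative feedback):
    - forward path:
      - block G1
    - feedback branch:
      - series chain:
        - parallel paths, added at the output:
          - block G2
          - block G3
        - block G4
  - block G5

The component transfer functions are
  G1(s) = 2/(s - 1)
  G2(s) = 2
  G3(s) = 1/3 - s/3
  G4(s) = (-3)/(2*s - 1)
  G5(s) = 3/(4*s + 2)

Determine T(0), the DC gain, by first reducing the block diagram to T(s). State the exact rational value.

Step 1 - reduce the parallel group G2, G3; result 7/3 - s/3
Step 2 - cascade (G2+G3), G4; result (s - 7)/(2*s - 1)
Step 3 - feedback reduction of G1, ((G2+G3)*G4); result (4*s - 2)/(2*s^2 - s - 13)
Step 4 - combine [G1/(1+G1*((G2+G3)*G4))], G5 in parallel; result (22*s^2 - 3*s - 43)/(8*s^3 - 54*s - 26)
DC gain: substitute s = 0 into T(s) from step 4: T(0) = -43/(-26) = 43/26.

Hence the answer: 43/26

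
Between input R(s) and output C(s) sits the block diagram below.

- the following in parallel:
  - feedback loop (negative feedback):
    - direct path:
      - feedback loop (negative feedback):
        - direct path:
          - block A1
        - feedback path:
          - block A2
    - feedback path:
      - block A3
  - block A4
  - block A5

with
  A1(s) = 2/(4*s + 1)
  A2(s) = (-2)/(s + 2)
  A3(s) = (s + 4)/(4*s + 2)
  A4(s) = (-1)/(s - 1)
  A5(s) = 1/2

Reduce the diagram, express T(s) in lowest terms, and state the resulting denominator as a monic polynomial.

Reducing step by step:

[1] collapse the loop (A1 forward, A2 return) -> (2*s + 4)/(4*s^2 + 9*s - 2)
[2] close the feedback loop around [A1/(1+A1*A2)], A3 -> (4*s^2 + 10*s + 4)/(8*s^3 + 23*s^2 + 11*s + 6)
[3] add [[A1/(1+A1*A2)]/(1+[A1/(1+A1*A2)]*A3)], A4, A5 (parallel) -> (8*s^4 + 7*s^3 - 46*s^2 - 39*s - 26)/(16*s^4 + 30*s^3 - 24*s^2 - 10*s - 12)
The result of step 3 is T(s) in lowest terms. Its denominator has leading coefficient 16; dividing the denominator through by 16 makes it monic.

Answer: s^4 + 15*s^3/8 - 3*s^2/2 - 5*s/8 - 3/4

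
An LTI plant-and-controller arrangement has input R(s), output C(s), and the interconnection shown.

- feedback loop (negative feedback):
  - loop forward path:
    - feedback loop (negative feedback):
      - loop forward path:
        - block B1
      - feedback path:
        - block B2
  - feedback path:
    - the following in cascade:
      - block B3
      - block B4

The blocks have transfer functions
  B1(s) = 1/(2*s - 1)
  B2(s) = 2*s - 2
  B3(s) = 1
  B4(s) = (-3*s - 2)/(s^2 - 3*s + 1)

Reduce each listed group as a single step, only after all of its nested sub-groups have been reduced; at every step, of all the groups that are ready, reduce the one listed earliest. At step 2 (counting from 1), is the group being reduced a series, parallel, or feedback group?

Reducing step by step:

Step 1 - reduce the feedback loop with forward B1 and return B2
Step 2 - multiply B3, B4 (series)
Step 3 - feedback reduction of [B1/(1+B1*B2)], (B3*B4)
So the answer for step 2 is series.

Answer: series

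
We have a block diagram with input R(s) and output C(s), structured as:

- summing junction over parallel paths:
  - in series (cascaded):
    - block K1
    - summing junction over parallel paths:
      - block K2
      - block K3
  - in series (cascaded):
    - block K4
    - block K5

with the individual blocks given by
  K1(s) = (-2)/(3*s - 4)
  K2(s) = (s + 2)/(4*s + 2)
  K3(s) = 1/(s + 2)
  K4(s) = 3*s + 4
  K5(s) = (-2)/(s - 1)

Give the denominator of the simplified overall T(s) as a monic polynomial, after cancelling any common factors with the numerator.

Answer: s^4 + s^3/6 - 7*s^2/2 + s + 4/3

Working:
(1) reduce the parallel group K2, K3, giving (s^2 + 8*s + 6)/(4*s^2 + 10*s + 4)
(2) series reduction of K1, (K2+K3), giving (-s^2 - 8*s - 6)/(6*s^3 + 7*s^2 - 14*s - 8)
(3) multiply K4, K5 (series), giving (-6*s - 8)/(s - 1)
(4) reduce the parallel group (K1*(K2+K3)), (K4*K5), giving (-36*s^4 - 91*s^3 + 21*s^2 + 162*s + 70)/(6*s^4 + s^3 - 21*s^2 + 6*s + 8)
Step 4 gives the fully reduced T(s), with no common factor left to cancel. The denominator's leading coefficient is 6, so divide each of its coefficients by 6 to get the monic form.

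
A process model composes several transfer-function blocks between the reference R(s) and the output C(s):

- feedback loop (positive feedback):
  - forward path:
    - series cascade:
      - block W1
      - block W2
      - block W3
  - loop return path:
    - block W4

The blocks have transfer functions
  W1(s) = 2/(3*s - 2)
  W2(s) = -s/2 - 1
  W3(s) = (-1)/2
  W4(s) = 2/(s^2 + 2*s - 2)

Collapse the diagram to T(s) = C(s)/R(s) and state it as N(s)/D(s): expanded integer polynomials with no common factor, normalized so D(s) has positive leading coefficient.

1. combine W1, W2, W3 in series; result (s + 2)/(6*s - 4)
2. close the feedback loop around (W1*W2*W3), W4, which is the overall transfer function T(s) = C(s)/R(s) in lowest terms

Therefore the answer is (s^3 + 4*s^2 + 2*s - 4)/(6*s^3 + 8*s^2 - 22*s + 4).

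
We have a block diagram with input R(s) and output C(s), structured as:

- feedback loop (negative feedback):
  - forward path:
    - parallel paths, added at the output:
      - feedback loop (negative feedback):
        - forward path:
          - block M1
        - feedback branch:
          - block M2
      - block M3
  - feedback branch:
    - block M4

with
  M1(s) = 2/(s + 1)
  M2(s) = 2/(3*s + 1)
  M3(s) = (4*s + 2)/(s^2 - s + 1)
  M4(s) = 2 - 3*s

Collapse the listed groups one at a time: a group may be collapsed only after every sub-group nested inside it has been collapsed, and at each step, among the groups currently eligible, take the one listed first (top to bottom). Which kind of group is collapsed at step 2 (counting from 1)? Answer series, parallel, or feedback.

1. reduce the feedback loop with forward M1 and return M2
2. combine [M1/(1+M1*M2)], M3 in parallel
3. apply the feedback formula to ([M1/(1+M1*M2)]+M3), M4
At step 2 the group reduced is parallel.

Therefore the answer is parallel.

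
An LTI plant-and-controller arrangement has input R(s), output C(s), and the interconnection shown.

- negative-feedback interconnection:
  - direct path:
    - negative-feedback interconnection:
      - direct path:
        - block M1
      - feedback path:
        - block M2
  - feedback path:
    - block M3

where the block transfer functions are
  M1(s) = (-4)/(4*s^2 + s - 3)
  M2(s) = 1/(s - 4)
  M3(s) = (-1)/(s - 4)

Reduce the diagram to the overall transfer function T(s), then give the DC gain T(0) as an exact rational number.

First reduce the diagram to T(s).

[1] feedback reduction of M1, M2; result (16 - 4*s)/(4*s^3 - 15*s^2 - 7*s + 8)
[2] reduce the feedback loop with forward [M1/(1+M1*M2)] and return M3; result (-4)/(4*s^2 + s - 3)
That last expression is T(s); at s = 0 only the constant terms survive, so T(0) = -4/(-3) = 4/3.

Answer: 4/3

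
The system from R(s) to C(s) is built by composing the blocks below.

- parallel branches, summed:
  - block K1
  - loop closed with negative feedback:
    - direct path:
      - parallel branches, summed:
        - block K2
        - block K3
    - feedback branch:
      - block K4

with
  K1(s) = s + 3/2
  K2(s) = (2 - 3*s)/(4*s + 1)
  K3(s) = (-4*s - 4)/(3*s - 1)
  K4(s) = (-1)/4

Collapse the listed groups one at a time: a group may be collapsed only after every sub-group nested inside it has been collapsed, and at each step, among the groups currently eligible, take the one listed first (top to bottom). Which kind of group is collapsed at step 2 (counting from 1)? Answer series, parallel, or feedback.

Reducing step by step:

Step 1 - parallel reduction of K2, K3
Step 2 - feedback reduction of (K2+K3), K4
Step 3 - sum the parallel branches K1, [(K2+K3)/(1+(K2+K3)*K4)]
At step 2 the group reduced is feedback.

Answer: feedback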